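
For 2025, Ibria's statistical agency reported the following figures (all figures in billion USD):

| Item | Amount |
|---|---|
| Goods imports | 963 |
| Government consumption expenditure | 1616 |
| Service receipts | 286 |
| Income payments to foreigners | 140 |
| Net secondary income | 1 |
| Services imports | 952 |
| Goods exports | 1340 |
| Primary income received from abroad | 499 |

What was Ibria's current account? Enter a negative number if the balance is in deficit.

Goods balance = 1340 - 963 = 377
Services balance = 286 - 952 = -666
Trade balance (goods + services) = 377 + (-666) = -289
Net primary income = 499 - 140 = 359
Net secondary income = 1
Current account = -289 + 359 + 1 = 71

71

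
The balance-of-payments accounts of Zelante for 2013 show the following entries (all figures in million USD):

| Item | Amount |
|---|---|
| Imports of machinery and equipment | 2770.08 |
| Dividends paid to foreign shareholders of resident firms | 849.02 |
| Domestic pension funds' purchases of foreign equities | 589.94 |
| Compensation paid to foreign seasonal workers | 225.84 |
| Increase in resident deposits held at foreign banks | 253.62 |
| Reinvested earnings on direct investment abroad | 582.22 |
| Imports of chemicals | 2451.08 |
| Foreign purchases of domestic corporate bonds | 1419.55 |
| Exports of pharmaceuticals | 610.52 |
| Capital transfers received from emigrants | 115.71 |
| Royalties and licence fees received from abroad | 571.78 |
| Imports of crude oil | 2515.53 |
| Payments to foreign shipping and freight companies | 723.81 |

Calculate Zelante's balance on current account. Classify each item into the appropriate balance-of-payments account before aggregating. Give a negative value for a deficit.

-7770.84

Goods: 610.52 - 2451.08 - 2770.08 - 2515.53 = -7126.17
Services: 571.78 - 723.81 = -152.03
Primary income: -225.84 - 849.02 + 582.22 = -492.64
Current account = (-7126.17) + (-152.03) + (-492.64) = -7770.84
(Excluded from the current account — financial account: domestic pension funds' purchases of foreign equities 589.94, increase in resident deposits held at foreign banks 253.62, foreign purchases of domestic corporate bonds 1419.55; capital account: capital transfers received from emigrants 115.71.)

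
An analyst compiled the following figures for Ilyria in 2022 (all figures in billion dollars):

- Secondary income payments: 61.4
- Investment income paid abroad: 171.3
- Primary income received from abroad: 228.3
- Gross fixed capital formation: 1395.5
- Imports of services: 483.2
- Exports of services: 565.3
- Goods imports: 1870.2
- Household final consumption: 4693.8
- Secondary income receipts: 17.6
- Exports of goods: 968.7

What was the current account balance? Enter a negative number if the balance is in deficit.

-806.2

Goods balance = 968.7 - 1870.2 = -901.5
Services balance = 565.3 - 483.2 = 82.1
Trade balance (goods + services) = -901.5 + 82.1 = -819.4
Net primary income = 228.3 - 171.3 = 57.0
Net secondary income = 17.6 - 61.4 = -43.8
Current account = -819.4 + 57.0 + (-43.8) = -806.2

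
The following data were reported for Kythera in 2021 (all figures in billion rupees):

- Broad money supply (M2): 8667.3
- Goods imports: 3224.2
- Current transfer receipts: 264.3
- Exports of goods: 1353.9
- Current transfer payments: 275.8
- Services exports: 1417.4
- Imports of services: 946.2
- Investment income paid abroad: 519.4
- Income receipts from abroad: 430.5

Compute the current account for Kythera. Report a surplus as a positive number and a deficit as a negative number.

Goods balance = 1353.9 - 3224.2 = -1870.3
Services balance = 1417.4 - 946.2 = 471.2
Trade balance (goods + services) = -1870.3 + 471.2 = -1399.1
Net primary income = 430.5 - 519.4 = -88.9
Net secondary income = 264.3 - 275.8 = -11.5
Current account = -1399.1 + (-88.9) + (-11.5) = -1499.5

-1499.5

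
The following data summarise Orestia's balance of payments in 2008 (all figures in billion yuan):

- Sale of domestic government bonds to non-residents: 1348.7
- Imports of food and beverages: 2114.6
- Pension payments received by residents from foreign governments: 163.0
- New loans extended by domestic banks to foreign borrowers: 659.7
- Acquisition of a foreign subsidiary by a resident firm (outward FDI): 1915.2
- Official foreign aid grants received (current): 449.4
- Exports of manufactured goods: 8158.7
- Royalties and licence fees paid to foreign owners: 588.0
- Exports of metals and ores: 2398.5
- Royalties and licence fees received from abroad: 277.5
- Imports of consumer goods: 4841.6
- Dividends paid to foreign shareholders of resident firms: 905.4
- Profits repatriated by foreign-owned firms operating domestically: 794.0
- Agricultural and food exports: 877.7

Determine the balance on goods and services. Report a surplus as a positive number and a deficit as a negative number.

Goods: -4841.6 + 877.7 + 2398.5 - 2114.6 + 8158.7 = 4478.7
Services: 277.5 - 588.0 = -310.5
Trade balance = 4478.7 + (-310.5) = 4168.2
(Excluded from the trade balance — financial account: sale of domestic government bonds to non-residents 1348.7, new loans extended by domestic banks to foreign borrowers 659.7, acquisition of a foreign subsidiary by a resident firm (outward FDI) 1915.2; secondary income: pension payments received by residents from foreign governments 163.0, official foreign aid grants received (current) 449.4; primary income: dividends paid to foreign shareholders of resident firms 905.4, profits repatriated by foreign-owned firms operating domestically 794.0.)

4168.2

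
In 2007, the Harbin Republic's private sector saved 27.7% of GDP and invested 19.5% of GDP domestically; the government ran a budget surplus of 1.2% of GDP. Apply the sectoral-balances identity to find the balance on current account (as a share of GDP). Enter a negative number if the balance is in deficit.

By the sectoral-balances identity, CA = (S_private - I) + (T - G).
Private balance = 27.7 - 19.5 = 8.2
Government balance (T - G) = 1.2
CA = 8.2 + 1.2 = 9.4

9.4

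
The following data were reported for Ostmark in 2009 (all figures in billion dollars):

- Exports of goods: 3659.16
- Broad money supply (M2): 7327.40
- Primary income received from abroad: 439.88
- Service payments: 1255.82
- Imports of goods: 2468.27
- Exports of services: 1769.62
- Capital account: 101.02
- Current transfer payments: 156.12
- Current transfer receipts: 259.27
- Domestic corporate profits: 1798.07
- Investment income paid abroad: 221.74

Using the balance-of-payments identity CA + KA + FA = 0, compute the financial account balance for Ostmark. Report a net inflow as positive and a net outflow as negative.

-2127.00

Goods balance = 3659.16 - 2468.27 = 1190.89
Services balance = 1769.62 - 1255.82 = 513.80
Trade balance (goods + services) = 1190.89 + 513.80 = 1704.69
Net primary income = 439.88 - 221.74 = 218.14
Net secondary income = 259.27 - 156.12 = 103.15
Current account = 1704.69 + 218.14 + 103.15 = 2025.98
Financial account = -(2025.98 + 101.02) = -2127.00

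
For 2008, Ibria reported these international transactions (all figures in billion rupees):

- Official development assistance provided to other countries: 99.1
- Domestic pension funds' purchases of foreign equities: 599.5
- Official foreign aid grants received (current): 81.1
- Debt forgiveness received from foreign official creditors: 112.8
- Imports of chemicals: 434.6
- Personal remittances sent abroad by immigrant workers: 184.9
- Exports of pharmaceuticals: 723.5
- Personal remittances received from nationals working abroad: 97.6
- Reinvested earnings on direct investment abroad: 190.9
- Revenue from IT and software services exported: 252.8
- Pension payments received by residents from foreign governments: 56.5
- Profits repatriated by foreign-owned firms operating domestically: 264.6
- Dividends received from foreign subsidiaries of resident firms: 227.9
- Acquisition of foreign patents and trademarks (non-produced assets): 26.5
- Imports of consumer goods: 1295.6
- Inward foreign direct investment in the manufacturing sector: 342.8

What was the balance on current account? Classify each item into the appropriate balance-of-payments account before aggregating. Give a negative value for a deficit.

Goods: 723.5 - 434.6 - 1295.6 = -1006.7
Services: 252.8
Primary income: 190.9 + 227.9 - 264.6 = 154.2
Secondary income: -99.1 + 56.5 - 184.9 + 97.6 + 81.1 = -48.8
Current account = (-1006.7) + 252.8 + 154.2 + (-48.8) = -648.5
(Excluded from the current account — financial account: domestic pension funds' purchases of foreign equities 599.5, inward foreign direct investment in the manufacturing sector 342.8; capital account: debt forgiveness received from foreign official creditors 112.8, acquisition of foreign patents and trademarks (non-produced assets) 26.5.)

-648.5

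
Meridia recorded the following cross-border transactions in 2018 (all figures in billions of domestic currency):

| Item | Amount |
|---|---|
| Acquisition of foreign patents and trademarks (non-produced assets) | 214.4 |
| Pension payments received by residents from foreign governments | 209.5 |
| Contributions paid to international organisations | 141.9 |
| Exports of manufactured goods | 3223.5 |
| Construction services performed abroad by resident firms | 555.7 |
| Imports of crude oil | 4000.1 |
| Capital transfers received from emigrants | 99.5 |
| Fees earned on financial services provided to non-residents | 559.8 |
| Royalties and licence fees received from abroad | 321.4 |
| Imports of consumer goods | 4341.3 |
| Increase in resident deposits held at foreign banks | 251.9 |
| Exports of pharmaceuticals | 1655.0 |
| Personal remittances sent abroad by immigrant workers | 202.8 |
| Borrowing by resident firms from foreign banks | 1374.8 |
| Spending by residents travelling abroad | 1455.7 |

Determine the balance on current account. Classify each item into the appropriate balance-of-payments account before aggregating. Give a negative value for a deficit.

Goods: -4341.3 + 3223.5 - 4000.1 + 1655.0 = -3462.9
Services: 555.7 - 1455.7 + 559.8 + 321.4 = -18.8
Secondary income: 209.5 - 202.8 - 141.9 = -135.2
Current account = (-3462.9) + (-18.8) + (-135.2) = -3616.9
(Excluded from the current account — capital account: acquisition of foreign patents and trademarks (non-produced assets) 214.4, capital transfers received from emigrants 99.5; financial account: increase in resident deposits held at foreign banks 251.9, borrowing by resident firms from foreign banks 1374.8.)

-3616.9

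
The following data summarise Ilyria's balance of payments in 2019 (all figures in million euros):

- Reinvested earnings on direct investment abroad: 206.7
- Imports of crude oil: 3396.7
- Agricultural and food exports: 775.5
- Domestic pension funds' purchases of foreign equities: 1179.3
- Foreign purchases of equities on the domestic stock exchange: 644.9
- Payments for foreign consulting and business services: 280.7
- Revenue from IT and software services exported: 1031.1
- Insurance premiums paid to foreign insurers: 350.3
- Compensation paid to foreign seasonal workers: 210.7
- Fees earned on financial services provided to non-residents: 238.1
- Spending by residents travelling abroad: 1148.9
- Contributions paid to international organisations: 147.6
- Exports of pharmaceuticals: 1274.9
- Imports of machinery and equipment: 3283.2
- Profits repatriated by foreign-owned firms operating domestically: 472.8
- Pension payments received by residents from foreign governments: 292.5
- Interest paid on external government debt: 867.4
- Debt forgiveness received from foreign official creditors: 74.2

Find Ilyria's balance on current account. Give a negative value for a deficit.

Goods: -3396.7 + 775.5 - 3283.2 + 1274.9 = -4629.5
Services: 238.1 - 1148.9 + 1031.1 - 280.7 - 350.3 = -510.7
Primary income: 206.7 - 472.8 - 210.7 - 867.4 = -1344.2
Secondary income: 292.5 - 147.6 = 144.9
Current account = (-4629.5) + (-510.7) + (-1344.2) + 144.9 = -6339.5
(Excluded from the current account — financial account: domestic pension funds' purchases of foreign equities 1179.3, foreign purchases of equities on the domestic stock exchange 644.9; capital account: debt forgiveness received from foreign official creditors 74.2.)

-6339.5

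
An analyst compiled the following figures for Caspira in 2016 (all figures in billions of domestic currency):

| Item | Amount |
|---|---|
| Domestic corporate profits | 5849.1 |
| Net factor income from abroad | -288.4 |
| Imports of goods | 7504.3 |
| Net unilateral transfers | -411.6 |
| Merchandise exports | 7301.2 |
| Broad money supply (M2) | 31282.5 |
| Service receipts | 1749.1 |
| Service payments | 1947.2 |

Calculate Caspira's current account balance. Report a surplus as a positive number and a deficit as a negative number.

-1101.2

Goods balance = 7301.2 - 7504.3 = -203.1
Services balance = 1749.1 - 1947.2 = -198.1
Trade balance (goods + services) = -203.1 + (-198.1) = -401.2
Net primary income = -288.4
Net secondary income = -411.6
Current account = -401.2 + (-288.4) + (-411.6) = -1101.2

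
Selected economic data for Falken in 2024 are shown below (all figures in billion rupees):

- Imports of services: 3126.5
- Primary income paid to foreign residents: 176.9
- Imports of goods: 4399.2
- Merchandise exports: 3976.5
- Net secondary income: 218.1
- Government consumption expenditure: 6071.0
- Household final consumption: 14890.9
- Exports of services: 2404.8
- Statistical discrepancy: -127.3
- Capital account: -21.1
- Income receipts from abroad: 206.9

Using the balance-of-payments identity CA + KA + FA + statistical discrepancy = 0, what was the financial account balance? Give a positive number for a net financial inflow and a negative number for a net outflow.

1044.7

Goods balance = 3976.5 - 4399.2 = -422.7
Services balance = 2404.8 - 3126.5 = -721.7
Trade balance (goods + services) = -422.7 + (-721.7) = -1144.4
Net primary income = 206.9 - 176.9 = 30.0
Net secondary income = 218.1
Current account = -1144.4 + 30.0 + 218.1 = -896.3
Financial account = -(-896.3 + (-21.1) + (-127.3)) = 1044.7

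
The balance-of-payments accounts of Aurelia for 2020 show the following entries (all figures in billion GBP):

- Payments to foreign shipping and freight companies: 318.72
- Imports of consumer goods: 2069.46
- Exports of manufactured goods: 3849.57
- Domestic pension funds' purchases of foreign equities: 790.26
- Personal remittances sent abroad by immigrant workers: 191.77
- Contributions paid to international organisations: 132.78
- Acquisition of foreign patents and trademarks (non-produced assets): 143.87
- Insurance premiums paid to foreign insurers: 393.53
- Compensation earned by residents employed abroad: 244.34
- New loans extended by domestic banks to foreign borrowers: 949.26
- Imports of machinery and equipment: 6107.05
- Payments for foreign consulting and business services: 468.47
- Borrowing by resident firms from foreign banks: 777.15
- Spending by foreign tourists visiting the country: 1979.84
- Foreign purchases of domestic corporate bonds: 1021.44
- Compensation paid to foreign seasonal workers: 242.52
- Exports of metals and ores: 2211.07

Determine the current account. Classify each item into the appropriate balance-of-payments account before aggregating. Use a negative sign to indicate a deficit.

Goods: -2069.46 + 2211.07 - 6107.05 + 3849.57 = -2115.87
Services: -393.53 - 468.47 - 318.72 + 1979.84 = 799.12
Primary income: 244.34 - 242.52 = 1.82
Secondary income: -191.77 - 132.78 = -324.55
Current account = (-2115.87) + 799.12 + 1.82 + (-324.55) = -1639.48
(Excluded from the current account — financial account: domestic pension funds' purchases of foreign equities 790.26, new loans extended by domestic banks to foreign borrowers 949.26, borrowing by resident firms from foreign banks 777.15, foreign purchases of domestic corporate bonds 1021.44; capital account: acquisition of foreign patents and trademarks (non-produced assets) 143.87.)

-1639.48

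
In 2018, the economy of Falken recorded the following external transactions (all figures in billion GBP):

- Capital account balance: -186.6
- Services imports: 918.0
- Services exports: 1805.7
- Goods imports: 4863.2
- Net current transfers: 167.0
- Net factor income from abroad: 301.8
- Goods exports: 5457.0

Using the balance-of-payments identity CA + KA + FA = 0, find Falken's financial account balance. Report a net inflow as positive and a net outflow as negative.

-1763.7

Goods balance = 5457.0 - 4863.2 = 593.8
Services balance = 1805.7 - 918.0 = 887.7
Trade balance (goods + services) = 593.8 + 887.7 = 1481.5
Net primary income = 301.8
Net secondary income = 167.0
Current account = 1481.5 + 301.8 + 167.0 = 1950.3
Financial account = -(1950.3 + (-186.6)) = -1763.7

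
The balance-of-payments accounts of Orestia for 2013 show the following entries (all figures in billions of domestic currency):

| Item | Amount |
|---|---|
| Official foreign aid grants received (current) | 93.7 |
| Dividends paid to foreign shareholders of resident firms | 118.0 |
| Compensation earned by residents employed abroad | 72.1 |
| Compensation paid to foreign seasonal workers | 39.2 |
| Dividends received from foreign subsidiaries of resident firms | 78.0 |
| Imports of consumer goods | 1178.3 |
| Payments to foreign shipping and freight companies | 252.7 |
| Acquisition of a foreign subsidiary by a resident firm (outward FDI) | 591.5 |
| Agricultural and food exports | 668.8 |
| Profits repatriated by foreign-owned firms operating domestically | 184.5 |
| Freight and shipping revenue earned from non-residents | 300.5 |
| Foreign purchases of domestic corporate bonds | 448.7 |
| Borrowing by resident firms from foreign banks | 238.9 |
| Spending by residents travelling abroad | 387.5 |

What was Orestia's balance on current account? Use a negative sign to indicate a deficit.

Goods: 668.8 - 1178.3 = -509.5
Services: 300.5 - 252.7 - 387.5 = -339.7
Primary income: -39.2 - 118.0 + 72.1 + 78.0 - 184.5 = -191.6
Secondary income: 93.7
Current account = (-509.5) + (-339.7) + (-191.6) + 93.7 = -947.1
(Excluded from the current account — financial account: acquisition of a foreign subsidiary by a resident firm (outward FDI) 591.5, foreign purchases of domestic corporate bonds 448.7, borrowing by resident firms from foreign banks 238.9.)

-947.1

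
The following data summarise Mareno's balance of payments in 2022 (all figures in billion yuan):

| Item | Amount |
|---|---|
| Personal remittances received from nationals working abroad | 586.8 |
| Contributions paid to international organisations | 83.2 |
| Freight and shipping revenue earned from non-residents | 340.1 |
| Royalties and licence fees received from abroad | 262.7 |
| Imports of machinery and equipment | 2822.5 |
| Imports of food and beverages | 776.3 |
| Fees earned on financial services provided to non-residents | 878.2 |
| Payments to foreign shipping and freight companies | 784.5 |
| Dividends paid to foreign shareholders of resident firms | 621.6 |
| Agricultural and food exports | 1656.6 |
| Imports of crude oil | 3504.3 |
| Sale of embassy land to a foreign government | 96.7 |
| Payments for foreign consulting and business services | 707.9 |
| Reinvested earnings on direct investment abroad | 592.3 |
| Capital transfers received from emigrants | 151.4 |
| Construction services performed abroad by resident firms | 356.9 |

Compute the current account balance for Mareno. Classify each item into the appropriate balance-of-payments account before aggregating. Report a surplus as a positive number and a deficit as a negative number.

Goods: -776.3 + 1656.6 - 2822.5 - 3504.3 = -5446.5
Services: 356.9 + 878.2 + 340.1 - 707.9 + 262.7 - 784.5 = 345.5
Primary income: 592.3 - 621.6 = -29.3
Secondary income: 586.8 - 83.2 = 503.6
Current account = (-5446.5) + 345.5 + (-29.3) + 503.6 = -4626.7
(Excluded from the current account — capital account: sale of embassy land to a foreign government 96.7, capital transfers received from emigrants 151.4.)

-4626.7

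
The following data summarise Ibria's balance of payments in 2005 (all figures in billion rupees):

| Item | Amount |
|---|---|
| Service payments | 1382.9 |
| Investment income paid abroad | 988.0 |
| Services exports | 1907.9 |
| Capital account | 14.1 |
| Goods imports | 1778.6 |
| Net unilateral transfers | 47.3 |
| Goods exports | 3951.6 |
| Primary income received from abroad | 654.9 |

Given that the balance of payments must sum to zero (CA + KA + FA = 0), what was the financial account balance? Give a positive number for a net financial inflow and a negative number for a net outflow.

Goods balance = 3951.6 - 1778.6 = 2173.0
Services balance = 1907.9 - 1382.9 = 525.0
Trade balance (goods + services) = 2173.0 + 525.0 = 2698.0
Net primary income = 654.9 - 988.0 = -333.1
Net secondary income = 47.3
Current account = 2698.0 + (-333.1) + 47.3 = 2412.2
Financial account = -(2412.2 + 14.1) = -2426.3

-2426.3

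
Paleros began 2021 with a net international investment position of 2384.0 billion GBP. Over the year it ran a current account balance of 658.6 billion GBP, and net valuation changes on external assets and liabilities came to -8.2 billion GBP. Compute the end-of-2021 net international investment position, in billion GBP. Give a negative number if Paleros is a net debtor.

3034.4

Change in NIIP = current account + net valuation change = 658.6 + (-8.2) = 650.4
End-of-year NIIP = 2384.0 + 650.4 = 3034.4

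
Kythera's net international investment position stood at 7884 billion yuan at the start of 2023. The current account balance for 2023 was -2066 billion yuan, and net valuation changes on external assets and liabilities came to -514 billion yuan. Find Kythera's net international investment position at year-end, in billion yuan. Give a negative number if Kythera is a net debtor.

5304

Change in NIIP = current account + net valuation change = -2066 + (-514) = -2580
End-of-year NIIP = 7884 + (-2580) = 5304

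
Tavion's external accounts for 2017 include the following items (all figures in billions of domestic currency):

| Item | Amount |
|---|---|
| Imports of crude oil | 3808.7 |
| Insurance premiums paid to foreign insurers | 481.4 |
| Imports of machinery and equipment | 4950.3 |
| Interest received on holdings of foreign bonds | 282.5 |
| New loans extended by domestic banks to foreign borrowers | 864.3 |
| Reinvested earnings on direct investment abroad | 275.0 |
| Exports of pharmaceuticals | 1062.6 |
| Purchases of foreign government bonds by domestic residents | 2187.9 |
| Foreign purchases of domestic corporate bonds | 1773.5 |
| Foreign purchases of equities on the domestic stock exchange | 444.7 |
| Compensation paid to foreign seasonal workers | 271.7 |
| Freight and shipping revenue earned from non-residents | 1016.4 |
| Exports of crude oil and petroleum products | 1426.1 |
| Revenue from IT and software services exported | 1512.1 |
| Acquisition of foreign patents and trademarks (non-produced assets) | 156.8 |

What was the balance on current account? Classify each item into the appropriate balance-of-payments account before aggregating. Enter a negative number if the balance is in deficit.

Goods: -4950.3 + 1062.6 - 3808.7 + 1426.1 = -6270.3
Services: 1016.4 - 481.4 + 1512.1 = 2047.1
Primary income: -271.7 + 275.0 + 282.5 = 285.8
Current account = (-6270.3) + 2047.1 + 285.8 = -3937.4
(Excluded from the current account — financial account: new loans extended by domestic banks to foreign borrowers 864.3, purchases of foreign government bonds by domestic residents 2187.9, foreign purchases of domestic corporate bonds 1773.5, foreign purchases of equities on the domestic stock exchange 444.7; capital account: acquisition of foreign patents and trademarks (non-produced assets) 156.8.)

-3937.4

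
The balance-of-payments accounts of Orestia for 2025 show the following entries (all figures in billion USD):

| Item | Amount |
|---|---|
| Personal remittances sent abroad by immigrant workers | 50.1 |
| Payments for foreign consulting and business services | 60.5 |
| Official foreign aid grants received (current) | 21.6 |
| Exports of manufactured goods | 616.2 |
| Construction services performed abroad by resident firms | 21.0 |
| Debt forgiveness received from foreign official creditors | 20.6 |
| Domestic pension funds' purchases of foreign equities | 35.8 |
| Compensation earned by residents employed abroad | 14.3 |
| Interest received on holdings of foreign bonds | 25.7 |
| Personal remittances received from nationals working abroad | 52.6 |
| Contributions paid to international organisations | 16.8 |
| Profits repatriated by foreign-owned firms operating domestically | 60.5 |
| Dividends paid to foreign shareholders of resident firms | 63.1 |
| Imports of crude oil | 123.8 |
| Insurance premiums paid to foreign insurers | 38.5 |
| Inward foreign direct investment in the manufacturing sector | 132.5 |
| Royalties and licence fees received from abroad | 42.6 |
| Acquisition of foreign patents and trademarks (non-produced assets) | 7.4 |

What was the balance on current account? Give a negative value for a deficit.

380.7

Goods: 616.2 - 123.8 = 492.4
Services: -60.5 - 38.5 + 21.0 + 42.6 = -35.4
Primary income: 14.3 - 63.1 + 25.7 - 60.5 = -83.6
Secondary income: 21.6 - 16.8 + 52.6 - 50.1 = 7.3
Current account = 492.4 + (-35.4) + (-83.6) + 7.3 = 380.7
(Excluded from the current account — capital account: debt forgiveness received from foreign official creditors 20.6, acquisition of foreign patents and trademarks (non-produced assets) 7.4; financial account: domestic pension funds' purchases of foreign equities 35.8, inward foreign direct investment in the manufacturing sector 132.5.)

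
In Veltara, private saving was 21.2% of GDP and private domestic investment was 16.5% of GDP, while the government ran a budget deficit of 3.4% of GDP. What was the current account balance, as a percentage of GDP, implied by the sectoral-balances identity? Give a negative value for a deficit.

1.3

By the sectoral-balances identity, CA = (S_private - I) + (T - G).
Private balance = 21.2 - 16.5 = 4.7
Government balance (T - G) = -3.4
CA = 4.7 + (-3.4) = 1.3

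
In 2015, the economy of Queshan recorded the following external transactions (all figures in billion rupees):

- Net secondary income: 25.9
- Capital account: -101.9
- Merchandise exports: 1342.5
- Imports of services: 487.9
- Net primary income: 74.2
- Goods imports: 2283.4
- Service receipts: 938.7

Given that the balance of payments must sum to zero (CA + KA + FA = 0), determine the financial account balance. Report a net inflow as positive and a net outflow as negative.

491.9

Goods balance = 1342.5 - 2283.4 = -940.9
Services balance = 938.7 - 487.9 = 450.8
Trade balance (goods + services) = -940.9 + 450.8 = -490.1
Net primary income = 74.2
Net secondary income = 25.9
Current account = -490.1 + 74.2 + 25.9 = -390.0
Financial account = -(-390.0 + (-101.9)) = 491.9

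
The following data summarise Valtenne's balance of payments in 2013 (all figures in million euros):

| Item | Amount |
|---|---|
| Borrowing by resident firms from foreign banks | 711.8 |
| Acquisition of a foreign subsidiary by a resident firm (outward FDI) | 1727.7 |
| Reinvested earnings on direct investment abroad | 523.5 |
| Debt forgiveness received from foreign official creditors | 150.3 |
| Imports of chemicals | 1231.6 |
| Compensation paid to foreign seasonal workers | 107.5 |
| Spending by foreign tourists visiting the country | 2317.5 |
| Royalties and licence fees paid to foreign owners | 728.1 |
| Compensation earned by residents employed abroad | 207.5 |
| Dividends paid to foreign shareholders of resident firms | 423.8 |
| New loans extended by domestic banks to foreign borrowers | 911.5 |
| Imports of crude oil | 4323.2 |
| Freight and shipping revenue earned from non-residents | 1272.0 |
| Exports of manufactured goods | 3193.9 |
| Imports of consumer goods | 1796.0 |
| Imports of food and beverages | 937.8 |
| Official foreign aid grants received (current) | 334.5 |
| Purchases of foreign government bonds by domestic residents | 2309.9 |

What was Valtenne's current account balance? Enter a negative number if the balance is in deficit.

-1699.1

Goods: -1231.6 - 937.8 - 4323.2 - 1796.0 + 3193.9 = -5094.7
Services: -728.1 + 1272.0 + 2317.5 = 2861.4
Primary income: -107.5 - 423.8 + 207.5 + 523.5 = 199.7
Secondary income: 334.5
Current account = (-5094.7) + 2861.4 + 199.7 + 334.5 = -1699.1
(Excluded from the current account — financial account: borrowing by resident firms from foreign banks 711.8, acquisition of a foreign subsidiary by a resident firm (outward FDI) 1727.7, new loans extended by domestic banks to foreign borrowers 911.5, purchases of foreign government bonds by domestic residents 2309.9; capital account: debt forgiveness received from foreign official creditors 150.3.)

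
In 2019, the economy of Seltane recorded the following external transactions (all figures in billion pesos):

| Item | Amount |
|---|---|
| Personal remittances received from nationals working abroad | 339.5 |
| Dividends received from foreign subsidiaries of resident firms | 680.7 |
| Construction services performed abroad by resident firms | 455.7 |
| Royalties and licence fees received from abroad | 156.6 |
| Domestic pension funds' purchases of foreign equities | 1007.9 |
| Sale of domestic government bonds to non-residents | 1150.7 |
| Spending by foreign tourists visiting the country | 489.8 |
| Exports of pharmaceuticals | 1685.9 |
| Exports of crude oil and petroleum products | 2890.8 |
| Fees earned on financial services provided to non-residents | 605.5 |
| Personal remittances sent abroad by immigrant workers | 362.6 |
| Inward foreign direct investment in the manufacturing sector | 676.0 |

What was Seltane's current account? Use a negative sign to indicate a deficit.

6941.9

Goods: 1685.9 + 2890.8 = 4576.7
Services: 489.8 + 156.6 + 455.7 + 605.5 = 1707.6
Primary income: 680.7
Secondary income: -362.6 + 339.5 = -23.1
Current account = 4576.7 + 1707.6 + 680.7 + (-23.1) = 6941.9
(Excluded from the current account — financial account: domestic pension funds' purchases of foreign equities 1007.9, sale of domestic government bonds to non-residents 1150.7, inward foreign direct investment in the manufacturing sector 676.0.)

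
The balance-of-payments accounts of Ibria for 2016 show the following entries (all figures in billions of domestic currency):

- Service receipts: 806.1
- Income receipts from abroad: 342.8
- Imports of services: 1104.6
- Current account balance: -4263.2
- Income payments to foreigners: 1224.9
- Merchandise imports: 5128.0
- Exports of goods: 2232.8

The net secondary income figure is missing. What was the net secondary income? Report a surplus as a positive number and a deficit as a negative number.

-187.4

Current account = goods balance + services balance + net primary income + net secondary income
Sum of the known components = -4075.8
Net secondary income = CA - (known components) = -4263.2 - (-4075.8) = -187.4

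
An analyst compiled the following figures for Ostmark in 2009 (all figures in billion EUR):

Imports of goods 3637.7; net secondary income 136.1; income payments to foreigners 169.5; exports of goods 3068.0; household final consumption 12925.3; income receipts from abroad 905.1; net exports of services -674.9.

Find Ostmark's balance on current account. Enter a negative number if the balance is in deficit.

Goods balance = 3068.0 - 3637.7 = -569.7
Services balance = -674.9
Trade balance (goods + services) = -569.7 + (-674.9) = -1244.6
Net primary income = 905.1 - 169.5 = 735.6
Net secondary income = 136.1
Current account = -1244.6 + 735.6 + 136.1 = -372.9

-372.9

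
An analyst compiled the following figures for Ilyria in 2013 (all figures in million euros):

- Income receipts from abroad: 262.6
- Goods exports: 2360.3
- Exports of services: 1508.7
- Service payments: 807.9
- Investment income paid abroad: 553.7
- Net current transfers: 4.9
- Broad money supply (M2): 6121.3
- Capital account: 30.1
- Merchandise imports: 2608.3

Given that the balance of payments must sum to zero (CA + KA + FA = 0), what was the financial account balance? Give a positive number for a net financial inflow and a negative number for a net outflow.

Goods balance = 2360.3 - 2608.3 = -248.0
Services balance = 1508.7 - 807.9 = 700.8
Trade balance (goods + services) = -248.0 + 700.8 = 452.8
Net primary income = 262.6 - 553.7 = -291.1
Net secondary income = 4.9
Current account = 452.8 + (-291.1) + 4.9 = 166.6
Financial account = -(166.6 + 30.1) = -196.7

-196.7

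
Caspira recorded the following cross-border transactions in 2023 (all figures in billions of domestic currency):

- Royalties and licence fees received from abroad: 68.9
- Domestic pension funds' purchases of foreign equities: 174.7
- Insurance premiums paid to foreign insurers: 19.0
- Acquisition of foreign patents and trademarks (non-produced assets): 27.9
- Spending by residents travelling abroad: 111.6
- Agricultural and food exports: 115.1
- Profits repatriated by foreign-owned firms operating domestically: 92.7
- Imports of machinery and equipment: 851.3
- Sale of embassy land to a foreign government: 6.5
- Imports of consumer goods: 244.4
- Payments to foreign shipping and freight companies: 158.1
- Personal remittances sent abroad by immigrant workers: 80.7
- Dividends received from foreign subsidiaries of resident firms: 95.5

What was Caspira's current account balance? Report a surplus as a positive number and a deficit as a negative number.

-1278.3

Goods: 115.1 - 244.4 - 851.3 = -980.6
Services: -19.0 - 158.1 - 111.6 + 68.9 = -219.8
Primary income: 95.5 - 92.7 = 2.8
Secondary income: -80.7
Current account = (-980.6) + (-219.8) + 2.8 + (-80.7) = -1278.3
(Excluded from the current account — financial account: domestic pension funds' purchases of foreign equities 174.7; capital account: acquisition of foreign patents and trademarks (non-produced assets) 27.9, sale of embassy land to a foreign government 6.5.)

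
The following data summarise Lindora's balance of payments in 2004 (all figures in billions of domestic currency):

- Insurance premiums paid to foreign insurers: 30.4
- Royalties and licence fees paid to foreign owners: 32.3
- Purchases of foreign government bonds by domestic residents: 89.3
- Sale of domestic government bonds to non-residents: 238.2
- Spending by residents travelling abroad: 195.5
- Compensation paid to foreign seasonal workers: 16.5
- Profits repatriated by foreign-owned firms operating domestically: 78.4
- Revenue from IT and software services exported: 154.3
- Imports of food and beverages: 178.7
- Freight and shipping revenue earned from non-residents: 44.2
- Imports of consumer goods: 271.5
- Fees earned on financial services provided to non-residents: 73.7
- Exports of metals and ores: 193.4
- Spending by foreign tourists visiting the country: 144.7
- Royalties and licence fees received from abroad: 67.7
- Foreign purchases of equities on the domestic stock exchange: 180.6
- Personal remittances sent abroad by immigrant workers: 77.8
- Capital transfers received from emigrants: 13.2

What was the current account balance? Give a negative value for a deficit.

Goods: 193.4 - 178.7 - 271.5 = -256.8
Services: -195.5 - 30.4 + 73.7 - 32.3 + 154.3 + 144.7 + 44.2 + 67.7 = 226.4
Primary income: -78.4 - 16.5 = -94.9
Secondary income: -77.8
Current account = (-256.8) + 226.4 + (-94.9) + (-77.8) = -203.1
(Excluded from the current account — financial account: purchases of foreign government bonds by domestic residents 89.3, sale of domestic government bonds to non-residents 238.2, foreign purchases of equities on the domestic stock exchange 180.6; capital account: capital transfers received from emigrants 13.2.)

-203.1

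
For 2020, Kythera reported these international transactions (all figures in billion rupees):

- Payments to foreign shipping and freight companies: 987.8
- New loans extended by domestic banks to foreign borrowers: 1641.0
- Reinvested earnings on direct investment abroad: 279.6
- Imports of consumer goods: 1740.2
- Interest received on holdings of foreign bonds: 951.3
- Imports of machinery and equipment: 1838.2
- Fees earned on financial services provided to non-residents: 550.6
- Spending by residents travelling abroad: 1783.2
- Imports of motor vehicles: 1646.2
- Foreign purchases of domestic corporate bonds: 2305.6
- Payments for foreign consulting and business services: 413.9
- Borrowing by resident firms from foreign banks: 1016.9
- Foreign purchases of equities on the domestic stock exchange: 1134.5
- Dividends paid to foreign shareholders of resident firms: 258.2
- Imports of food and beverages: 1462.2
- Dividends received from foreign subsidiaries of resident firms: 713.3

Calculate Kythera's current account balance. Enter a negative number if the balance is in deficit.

-7635.1

Goods: -1462.2 - 1646.2 - 1838.2 - 1740.2 = -6686.8
Services: -413.9 - 1783.2 - 987.8 + 550.6 = -2634.3
Primary income: 279.6 + 713.3 - 258.2 + 951.3 = 1686.0
Current account = (-6686.8) + (-2634.3) + 1686.0 = -7635.1
(Excluded from the current account — financial account: new loans extended by domestic banks to foreign borrowers 1641.0, foreign purchases of domestic corporate bonds 2305.6, borrowing by resident firms from foreign banks 1016.9, foreign purchases of equities on the domestic stock exchange 1134.5.)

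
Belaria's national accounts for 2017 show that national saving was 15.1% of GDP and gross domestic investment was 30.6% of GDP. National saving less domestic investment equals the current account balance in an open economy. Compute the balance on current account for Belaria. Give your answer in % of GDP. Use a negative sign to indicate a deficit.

S - I = CA (net lending to the rest of the world).
CA = S - I = 15.1 - 30.6 = -15.5

-15.5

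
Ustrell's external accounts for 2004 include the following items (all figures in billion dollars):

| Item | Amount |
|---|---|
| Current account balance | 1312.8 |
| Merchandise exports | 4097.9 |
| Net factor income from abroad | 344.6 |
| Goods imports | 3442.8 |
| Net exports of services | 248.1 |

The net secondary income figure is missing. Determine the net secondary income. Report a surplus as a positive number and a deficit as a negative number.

Current account = goods balance + services balance + net primary income + net secondary income
Sum of the known components = 1247.8
Net secondary income = CA - (known components) = 1312.8 - 1247.8 = 65.0

65.0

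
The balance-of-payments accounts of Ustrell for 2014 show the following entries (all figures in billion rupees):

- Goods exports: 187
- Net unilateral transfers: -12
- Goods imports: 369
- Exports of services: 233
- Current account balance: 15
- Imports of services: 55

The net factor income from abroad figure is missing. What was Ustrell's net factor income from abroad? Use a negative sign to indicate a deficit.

Current account = goods balance + services balance + net primary income + net secondary income
Sum of the known components = -16
Net factor income from abroad = CA - (known components) = 15 - (-16) = 31

31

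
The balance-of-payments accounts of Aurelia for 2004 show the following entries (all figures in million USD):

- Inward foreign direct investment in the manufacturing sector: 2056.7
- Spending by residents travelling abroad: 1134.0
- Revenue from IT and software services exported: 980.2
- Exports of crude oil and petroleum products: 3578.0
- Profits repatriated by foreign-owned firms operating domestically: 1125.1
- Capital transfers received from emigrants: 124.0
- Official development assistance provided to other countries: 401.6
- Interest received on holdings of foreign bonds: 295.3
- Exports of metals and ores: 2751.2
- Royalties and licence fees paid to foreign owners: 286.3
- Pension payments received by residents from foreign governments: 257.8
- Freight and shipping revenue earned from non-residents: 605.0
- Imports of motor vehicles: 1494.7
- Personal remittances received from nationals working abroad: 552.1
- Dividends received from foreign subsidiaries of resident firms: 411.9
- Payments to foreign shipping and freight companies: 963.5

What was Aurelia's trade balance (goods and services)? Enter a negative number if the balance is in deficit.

Goods: 2751.2 - 1494.7 + 3578.0 = 4834.5
Services: 605.0 - 963.5 - 1134.0 + 980.2 - 286.3 = -798.6
Trade balance = 4834.5 + (-798.6) = 4035.9
(Excluded from the trade balance — financial account: inward foreign direct investment in the manufacturing sector 2056.7; primary income: profits repatriated by foreign-owned firms operating domestically 1125.1, interest received on holdings of foreign bonds 295.3, dividends received from foreign subsidiaries of resident firms 411.9; capital account: capital transfers received from emigrants 124.0; secondary income: official development assistance provided to other countries 401.6, pension payments received by residents from foreign governments 257.8, personal remittances received from nationals working abroad 552.1.)

4035.9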